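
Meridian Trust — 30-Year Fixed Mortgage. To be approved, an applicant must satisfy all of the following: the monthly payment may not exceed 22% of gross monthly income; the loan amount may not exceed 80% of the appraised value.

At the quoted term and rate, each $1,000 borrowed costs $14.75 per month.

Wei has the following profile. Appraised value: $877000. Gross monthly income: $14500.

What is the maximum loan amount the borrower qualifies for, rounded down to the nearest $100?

Payment cap: 22% × $14,500 = $3,190/month.
At $14.75 per $1,000, that supports 3,190/14.75 × 1,000 ≈ $216,271 → $216,200.
LTV cap: 80% × $877,000 = $701,600 → $701,600.
Binding constraint: payment-to-income.

$216,200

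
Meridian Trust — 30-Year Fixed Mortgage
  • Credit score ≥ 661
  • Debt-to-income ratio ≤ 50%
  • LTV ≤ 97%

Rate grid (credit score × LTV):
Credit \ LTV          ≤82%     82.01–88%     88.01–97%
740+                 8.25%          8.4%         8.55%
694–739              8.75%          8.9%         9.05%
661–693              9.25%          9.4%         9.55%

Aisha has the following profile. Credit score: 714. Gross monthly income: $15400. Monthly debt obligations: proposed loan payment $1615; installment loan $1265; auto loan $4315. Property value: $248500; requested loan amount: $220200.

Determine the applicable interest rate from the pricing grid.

Credit score 714 ≥ 661; Total monthly debts = (1,615 + 1,265 + 4,315) = 7,195. Debt-to-income = 7,195/15,400 = 46.7% — meets 50% limit
LTV = 220,200/248,500 = 88.6% ≤ 97%
Credit 714 → row 694–739; LTV 88.6% → column 88.01–97%. Grid cell → 9.05%.

9.05%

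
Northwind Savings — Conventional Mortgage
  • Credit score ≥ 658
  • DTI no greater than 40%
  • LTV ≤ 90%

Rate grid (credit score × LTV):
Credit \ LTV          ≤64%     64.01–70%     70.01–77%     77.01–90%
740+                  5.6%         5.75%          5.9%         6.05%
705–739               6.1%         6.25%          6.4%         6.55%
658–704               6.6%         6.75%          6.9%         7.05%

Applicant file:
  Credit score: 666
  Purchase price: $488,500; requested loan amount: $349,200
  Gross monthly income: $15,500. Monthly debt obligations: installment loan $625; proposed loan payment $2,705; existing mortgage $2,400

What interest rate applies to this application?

Credit score 666 ≥ 658; Total monthly debts = (625 + 2,705 + 2,400) = 5,730. Debt-to-income = 5,730/15,500 = 37% — meets 40% limit
LTV: 349,200 ÷ 488,500 = 71.5%, within 90% cap
Row: 666 falls in 658–704. Column: 71.5% falls in 70.01–77%. Rate = 6.9%.

6.9%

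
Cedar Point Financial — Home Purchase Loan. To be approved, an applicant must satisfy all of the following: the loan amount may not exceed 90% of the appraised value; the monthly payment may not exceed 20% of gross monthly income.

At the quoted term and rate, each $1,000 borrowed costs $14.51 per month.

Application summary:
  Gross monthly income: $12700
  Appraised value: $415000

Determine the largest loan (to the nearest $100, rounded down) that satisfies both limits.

$175,000

Payment cap: 20% × $12,700 = $2,540/month.
At $14.51 per $1,000, that supports 2,540/14.51 × 1,000 ≈ $175,051 → $175,000.
LTV cap: 90% × $415,000 = $373,500 → $373,500.
Binding constraint: payment-to-income.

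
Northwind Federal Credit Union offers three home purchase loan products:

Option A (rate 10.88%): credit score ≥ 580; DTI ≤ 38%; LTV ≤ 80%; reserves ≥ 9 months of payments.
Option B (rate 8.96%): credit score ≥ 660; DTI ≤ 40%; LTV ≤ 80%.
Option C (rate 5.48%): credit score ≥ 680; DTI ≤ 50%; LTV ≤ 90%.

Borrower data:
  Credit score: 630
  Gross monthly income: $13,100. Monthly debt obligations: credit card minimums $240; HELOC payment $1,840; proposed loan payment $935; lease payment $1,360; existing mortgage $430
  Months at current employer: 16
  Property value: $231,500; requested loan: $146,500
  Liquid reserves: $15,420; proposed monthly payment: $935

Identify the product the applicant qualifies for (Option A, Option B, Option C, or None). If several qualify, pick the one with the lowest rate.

Option A

Total debts = (240 + 1,840 + 935 + 1,360 + 430) = 4,805; DTI = 4,805/13,100 = 36.7%.
LTV = 146,500/231,500 = 63.3%.
Reserves = 15,420/935 = 16.5 months.
Option A: score 630 ≥ 580; DTI 36.7% ≤ 38%; LTV 63.3% ≤ 80%; reserves 16.5 ≥ 9 mo → qualifies.
Option B: score 630 < 660; DTI 36.7% ≤ 40%; LTV 63.3% ≤ 80% → does not qualify.
Option C: score 630 < 680; DTI 36.7% ≤ 50%; LTV 63.3% ≤ 90% → does not qualify.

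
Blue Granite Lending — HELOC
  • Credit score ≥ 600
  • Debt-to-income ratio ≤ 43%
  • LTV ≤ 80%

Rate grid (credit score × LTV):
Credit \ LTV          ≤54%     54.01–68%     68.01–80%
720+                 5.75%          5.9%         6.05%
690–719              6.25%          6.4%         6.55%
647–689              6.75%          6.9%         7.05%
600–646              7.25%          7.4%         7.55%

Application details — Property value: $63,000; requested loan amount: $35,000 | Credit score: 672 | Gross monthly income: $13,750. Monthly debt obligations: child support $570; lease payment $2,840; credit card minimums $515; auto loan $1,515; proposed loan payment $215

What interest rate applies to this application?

6.9%

Credit score 672 ≥ 600; Total monthly debts = (570 + 2,840 + 515 + 1,515 + 215) = 5,655. DTI: 5,655 ÷ 13,750 = 41.1%, within the 43% cap
Loan-to-value = 35,000/63,000 = 55.6% — pass (80% max)
Score 672 is in the 647–689 band; LTV 55.6% is in the 54.01–68% band → 6.9%.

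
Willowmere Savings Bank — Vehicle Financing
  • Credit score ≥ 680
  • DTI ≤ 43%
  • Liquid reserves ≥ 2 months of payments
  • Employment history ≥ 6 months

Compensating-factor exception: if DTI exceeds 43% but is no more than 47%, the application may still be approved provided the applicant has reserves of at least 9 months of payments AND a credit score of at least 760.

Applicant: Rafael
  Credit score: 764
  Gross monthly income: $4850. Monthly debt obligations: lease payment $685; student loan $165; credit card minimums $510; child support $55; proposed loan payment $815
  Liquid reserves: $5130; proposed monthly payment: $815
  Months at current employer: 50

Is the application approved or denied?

Denied

Credit score 764 ≥ 680 (meets base)
Total debts = (685 + 165 + 510 + 55 + 815) = 2,230. DTI = 2,230/4,850 = 46% > 43% — standard DTI limit exceeded.
Reserves = 5,130/815 = 6.3 months ≥ 2
Employment 50 ≥ 6 months
DTI 46% is within the 43%–47% exception band; checking compensating factors.
Reserves 6.3 < 9 months; credit score 764 ≥ 760.
Override conditions not both satisfied; exception does not apply.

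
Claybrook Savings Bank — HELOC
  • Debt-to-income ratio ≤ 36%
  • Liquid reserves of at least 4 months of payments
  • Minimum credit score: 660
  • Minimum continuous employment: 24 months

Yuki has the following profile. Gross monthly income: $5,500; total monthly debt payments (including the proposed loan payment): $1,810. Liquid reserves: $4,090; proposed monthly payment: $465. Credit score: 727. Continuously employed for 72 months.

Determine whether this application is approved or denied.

DTI: 1,810 ÷ 5,500 = 32.9%, within the 36% cap
Liquid reserves cover 4,090/465 = 8.8 months — ≥ 4 required
Credit score 727 ≥ 660 (meets)
Employment 72 ≥ 24 months
All criteria satisfied.

Approved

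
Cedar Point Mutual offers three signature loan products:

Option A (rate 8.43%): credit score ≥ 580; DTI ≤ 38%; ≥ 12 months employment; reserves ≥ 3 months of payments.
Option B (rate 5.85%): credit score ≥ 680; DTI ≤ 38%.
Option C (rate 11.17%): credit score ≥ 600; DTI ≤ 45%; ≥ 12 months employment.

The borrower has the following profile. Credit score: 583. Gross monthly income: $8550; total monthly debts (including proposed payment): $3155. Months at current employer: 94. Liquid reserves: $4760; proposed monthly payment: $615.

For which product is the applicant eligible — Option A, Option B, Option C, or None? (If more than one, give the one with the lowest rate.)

DTI = 3,155/8,550 = 36.9%.
Reserves = 4,760/615 = 7.7 months.
Option A: score 583 ≥ 580; DTI 36.9% ≤ 38%; employment 94 ≥ 12 mo; reserves 7.7 ≥ 3 mo → qualifies.
Option B: score 583 < 680; DTI 36.9% ≤ 38% → does not qualify.
Option C: score 583 < 600; DTI 36.9% ≤ 45%; employment 94 ≥ 12 mo → does not qualify.

Option A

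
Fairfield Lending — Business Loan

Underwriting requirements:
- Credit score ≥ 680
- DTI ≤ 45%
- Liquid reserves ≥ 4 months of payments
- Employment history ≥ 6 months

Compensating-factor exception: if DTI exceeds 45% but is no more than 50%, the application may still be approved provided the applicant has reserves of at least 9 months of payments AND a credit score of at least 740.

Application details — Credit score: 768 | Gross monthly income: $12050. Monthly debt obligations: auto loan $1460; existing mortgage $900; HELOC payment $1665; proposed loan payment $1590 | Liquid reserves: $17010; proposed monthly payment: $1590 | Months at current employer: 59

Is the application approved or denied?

Credit score 768 ≥ 680 (meets base)
Total debts = (1,460 + 900 + 1,665 + 1,590) = 5,615. DTI = 5,615/12,050 = 46.6% > 45% — standard DTI limit exceeded.
Reserves: 17,010 ÷ 1,590 = 10.7 months (meets 4-month minimum)
Employment 59 ≥ 6 months
DTI 46.6% is within the 45%–50% exception band; checking compensating factors.
Reserves 10.7 ≥ 9 months; credit score 768 ≥ 740.
Both compensating conditions met → exception applies.

Approved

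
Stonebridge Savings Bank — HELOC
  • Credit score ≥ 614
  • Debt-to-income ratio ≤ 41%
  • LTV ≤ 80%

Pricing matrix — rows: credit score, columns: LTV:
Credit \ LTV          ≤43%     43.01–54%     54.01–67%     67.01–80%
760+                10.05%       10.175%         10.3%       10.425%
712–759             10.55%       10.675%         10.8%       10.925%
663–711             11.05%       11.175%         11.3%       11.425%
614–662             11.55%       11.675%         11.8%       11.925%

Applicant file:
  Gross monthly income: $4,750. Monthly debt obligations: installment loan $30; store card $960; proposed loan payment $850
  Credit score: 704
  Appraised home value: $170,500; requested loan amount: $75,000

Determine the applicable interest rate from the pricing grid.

11.175%

Credit score 704 ≥ 614; Total monthly debts = (30 + 960 + 850) = 1,840. DTI: 1,840 ÷ 4,750 = 38.7%, within the 41% cap
Loan-to-value = 75,000/170,500 = 44% — pass (80% max)
Score 704 is in the 663–711 band; LTV 44% is in the 43.01–54% band → 11.175%.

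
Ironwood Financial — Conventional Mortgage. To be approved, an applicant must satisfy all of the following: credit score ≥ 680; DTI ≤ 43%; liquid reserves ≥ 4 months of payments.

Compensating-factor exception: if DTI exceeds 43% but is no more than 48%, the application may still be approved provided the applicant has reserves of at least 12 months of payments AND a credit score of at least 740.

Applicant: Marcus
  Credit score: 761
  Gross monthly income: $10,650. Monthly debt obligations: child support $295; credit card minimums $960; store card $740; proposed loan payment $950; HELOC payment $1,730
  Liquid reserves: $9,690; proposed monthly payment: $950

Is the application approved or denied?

Credit score 761 ≥ 680 (meets base)
Total debts = (295 + 960 + 740 + 950 + 1,730) = 4,675. DTI: 4,675 ÷ 10,650 = 43.9%, over the 43% base limit.
Liquid reserves cover 9,690/950 = 10.2 months — ≥ 4 required
DTI 43.9% is within the 43%–48% exception band; checking compensating factors.
Reserves 10.2 < 12 months; credit score 761 ≥ 740.
Override conditions not both satisfied; exception does not apply.

Denied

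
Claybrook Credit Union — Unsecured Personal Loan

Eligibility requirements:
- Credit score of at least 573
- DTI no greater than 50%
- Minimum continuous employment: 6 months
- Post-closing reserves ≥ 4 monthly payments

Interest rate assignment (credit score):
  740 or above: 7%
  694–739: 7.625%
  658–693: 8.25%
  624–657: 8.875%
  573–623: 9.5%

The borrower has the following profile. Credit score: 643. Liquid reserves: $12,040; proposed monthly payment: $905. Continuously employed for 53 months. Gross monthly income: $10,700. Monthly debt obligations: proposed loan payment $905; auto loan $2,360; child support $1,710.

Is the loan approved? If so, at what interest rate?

Credit score 643 ≥ 573 (meets minimum)
Reserves: 12,040 ÷ 905 = 13.3 months (meets 4-month minimum)
Total monthly debts = (905 + 2,360 + 1,710) = 4,975. DTI: 4,975 ÷ 10,700 = 46.5%, within the 50% cap
Employment 53 ≥ 6 months
All requirements met. Score 643 falls in the 624–657 tier → 8.875%.

Approved at 8.875%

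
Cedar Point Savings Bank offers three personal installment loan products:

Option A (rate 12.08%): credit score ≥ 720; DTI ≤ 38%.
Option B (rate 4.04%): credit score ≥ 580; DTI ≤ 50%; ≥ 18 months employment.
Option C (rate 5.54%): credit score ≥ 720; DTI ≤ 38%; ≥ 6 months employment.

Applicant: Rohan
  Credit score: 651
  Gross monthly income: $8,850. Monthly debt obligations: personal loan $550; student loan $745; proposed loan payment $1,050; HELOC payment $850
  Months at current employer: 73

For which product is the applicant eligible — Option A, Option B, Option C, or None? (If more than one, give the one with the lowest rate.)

Option B

Total debts = (550 + 745 + 1,050 + 850) = 3,195; DTI = 3,195/8,850 = 36.1%.
Option A: score 651 < 720; DTI 36.1% ≤ 38% → does not qualify.
Option B: score 651 ≥ 580; DTI 36.1% ≤ 50%; employment 73 ≥ 18 mo → qualifies.
Option C: score 651 < 720; DTI 36.1% ≤ 38%; employment 73 ≥ 6 mo → does not qualify.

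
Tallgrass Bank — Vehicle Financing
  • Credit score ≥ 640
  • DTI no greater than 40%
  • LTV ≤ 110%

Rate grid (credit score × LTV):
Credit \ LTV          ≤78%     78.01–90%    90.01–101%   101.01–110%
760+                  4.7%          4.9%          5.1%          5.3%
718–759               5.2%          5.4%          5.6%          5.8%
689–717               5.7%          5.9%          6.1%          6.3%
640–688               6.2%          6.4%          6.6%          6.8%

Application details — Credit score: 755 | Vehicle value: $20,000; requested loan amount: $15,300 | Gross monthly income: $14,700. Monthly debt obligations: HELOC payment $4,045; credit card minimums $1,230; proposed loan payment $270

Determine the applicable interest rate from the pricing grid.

Credit score 755 ≥ 640; Total monthly debts = (4,045 + 1,230 + 270) = 5,545. DTI: 5,545 ÷ 14,700 = 37.7%, within the 40% cap
Loan-to-value = 15,300/20,000 = 76.5% — pass (110% max)
Row: 755 falls in 718–759. Column: 76.5% falls in ≤78%. Rate = 5.2%.

5.2%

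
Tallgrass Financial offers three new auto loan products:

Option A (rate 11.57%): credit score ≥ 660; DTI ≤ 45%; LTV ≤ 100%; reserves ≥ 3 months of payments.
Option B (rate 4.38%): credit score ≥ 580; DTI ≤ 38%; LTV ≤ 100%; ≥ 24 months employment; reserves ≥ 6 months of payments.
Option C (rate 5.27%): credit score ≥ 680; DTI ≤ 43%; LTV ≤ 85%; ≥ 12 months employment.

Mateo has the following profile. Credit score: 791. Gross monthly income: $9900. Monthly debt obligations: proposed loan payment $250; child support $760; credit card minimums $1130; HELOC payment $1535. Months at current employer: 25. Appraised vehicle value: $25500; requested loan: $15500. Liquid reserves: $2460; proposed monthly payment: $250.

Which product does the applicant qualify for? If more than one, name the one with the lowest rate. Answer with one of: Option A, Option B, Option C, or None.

Total debts = (250 + 760 + 1,130 + 1,535) = 3,675; DTI = 3,675/9,900 = 37.1%.
LTV = 15,500/25,500 = 60.8%.
Reserves = 2,460/250 = 9.8 months.
Option A: score 791 ≥ 660; DTI 37.1% ≤ 45%; LTV 60.8% ≤ 100%; reserves 9.8 ≥ 3 mo → qualifies.
Option B: score 791 ≥ 580; DTI 37.1% ≤ 38%; LTV 60.8% ≤ 100%; employment 25 ≥ 24 mo; reserves 9.8 ≥ 6 mo → qualifies.
Option C: score 791 ≥ 680; DTI 37.1% ≤ 43%; LTV 60.8% ≤ 85%; employment 25 ≥ 12 mo → qualifies.
Qualifying: Option A, Option B, Option C. Lowest rate is 4.38% → Option B.

Option B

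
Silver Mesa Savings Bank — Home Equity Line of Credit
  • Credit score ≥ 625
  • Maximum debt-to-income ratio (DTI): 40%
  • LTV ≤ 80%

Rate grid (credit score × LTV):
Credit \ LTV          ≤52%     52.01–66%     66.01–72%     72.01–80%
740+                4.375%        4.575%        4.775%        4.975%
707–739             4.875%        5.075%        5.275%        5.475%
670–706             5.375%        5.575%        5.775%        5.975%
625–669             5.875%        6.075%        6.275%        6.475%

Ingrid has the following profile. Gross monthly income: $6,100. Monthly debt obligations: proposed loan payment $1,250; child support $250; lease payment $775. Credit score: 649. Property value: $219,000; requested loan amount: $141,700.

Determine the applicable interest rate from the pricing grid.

6.075%

Credit score 649 ≥ 625; Total monthly debts = (1,250 + 250 + 775) = 2,275. Debt-to-income = 2,275/6,100 = 37.3% — meets 40% limit
LTV: 141,700 ÷ 219,000 = 64.7%, within 80% cap
Score 649 is in the 625–669 band; LTV 64.7% is in the 52.01–66% band → 6.075%.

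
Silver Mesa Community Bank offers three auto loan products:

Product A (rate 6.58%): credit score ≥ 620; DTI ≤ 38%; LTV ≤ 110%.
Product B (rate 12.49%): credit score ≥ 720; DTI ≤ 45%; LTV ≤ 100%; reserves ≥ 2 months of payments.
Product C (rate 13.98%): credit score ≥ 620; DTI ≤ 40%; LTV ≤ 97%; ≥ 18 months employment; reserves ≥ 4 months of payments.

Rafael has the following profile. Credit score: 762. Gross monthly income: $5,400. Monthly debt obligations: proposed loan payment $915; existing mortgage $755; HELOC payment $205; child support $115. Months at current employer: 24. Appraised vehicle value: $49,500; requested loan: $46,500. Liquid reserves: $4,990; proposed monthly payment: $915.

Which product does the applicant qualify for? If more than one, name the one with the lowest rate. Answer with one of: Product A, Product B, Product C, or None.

Total debts = (915 + 755 + 205 + 115) = 1,990; DTI = 1,990/5,400 = 36.9%.
LTV = 46,500/49,500 = 93.9%.
Reserves = 4,990/915 = 5.5 months.
Product A: score 762 ≥ 620; DTI 36.9% ≤ 38%; LTV 93.9% ≤ 110% → qualifies.
Product B: score 762 ≥ 720; DTI 36.9% ≤ 45%; LTV 93.9% ≤ 100%; reserves 5.5 ≥ 2 mo → qualifies.
Product C: score 762 ≥ 620; DTI 36.9% ≤ 40%; LTV 93.9% ≤ 97%; employment 24 ≥ 18 mo; reserves 5.5 ≥ 4 mo → qualifies.
Qualifying: Product A, Product B, Product C. Lowest rate is 6.58% → Product A.

Product A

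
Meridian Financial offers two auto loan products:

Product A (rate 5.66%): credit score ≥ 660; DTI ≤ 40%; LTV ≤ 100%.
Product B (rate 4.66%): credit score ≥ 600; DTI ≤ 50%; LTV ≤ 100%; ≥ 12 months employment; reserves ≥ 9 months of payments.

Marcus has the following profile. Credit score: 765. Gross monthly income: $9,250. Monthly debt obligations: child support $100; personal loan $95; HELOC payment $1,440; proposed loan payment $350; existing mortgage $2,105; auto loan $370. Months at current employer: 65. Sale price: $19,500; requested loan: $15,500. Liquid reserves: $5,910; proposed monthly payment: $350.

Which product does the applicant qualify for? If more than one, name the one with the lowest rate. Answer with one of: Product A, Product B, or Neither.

Product B

Total debts = (100 + 95 + 1,440 + 350 + 2,105 + 370) = 4,460; DTI = 4,460/9,250 = 48.2%.
LTV = 15,500/19,500 = 79.5%.
Reserves = 5,910/350 = 16.9 months.
Product A: score 765 ≥ 660; DTI 48.2% > 40%; LTV 79.5% ≤ 100% → does not qualify.
Product B: score 765 ≥ 600; DTI 48.2% ≤ 50%; LTV 79.5% ≤ 100%; employment 65 ≥ 12 mo; reserves 16.9 ≥ 9 mo → qualifies.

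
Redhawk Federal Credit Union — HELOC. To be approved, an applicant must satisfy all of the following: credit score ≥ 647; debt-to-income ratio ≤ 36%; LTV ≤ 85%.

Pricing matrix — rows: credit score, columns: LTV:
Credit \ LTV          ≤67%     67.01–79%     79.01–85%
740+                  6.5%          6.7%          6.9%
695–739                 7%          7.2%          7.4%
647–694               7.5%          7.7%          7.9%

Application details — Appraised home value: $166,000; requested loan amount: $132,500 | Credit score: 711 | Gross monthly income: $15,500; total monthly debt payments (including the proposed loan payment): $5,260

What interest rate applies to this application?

7.4%

Credit score 711 ≥ 647; DTI: 5,260 ÷ 15,500 = 33.9%, within the 36% cap
LTV: 132,500 ÷ 166,000 = 79.8%, within 85% cap
Credit 711 → row 695–739; LTV 79.8% → column 79.01–85%. Grid cell → 7.4%.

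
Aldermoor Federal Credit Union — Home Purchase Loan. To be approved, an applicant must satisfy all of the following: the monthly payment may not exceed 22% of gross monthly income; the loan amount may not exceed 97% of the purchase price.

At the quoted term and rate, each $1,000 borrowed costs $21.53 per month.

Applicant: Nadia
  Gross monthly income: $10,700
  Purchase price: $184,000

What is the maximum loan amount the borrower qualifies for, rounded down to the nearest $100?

Payment cap: 22% × $10,700 = $2,354/month.
At $21.53 per $1,000, that supports 2,354/21.53 × 1,000 ≈ $109,335 → $109,300.
LTV cap: 97% × $184,000 = $178,480 → $178,400.
Binding constraint: payment-to-income.

$109,300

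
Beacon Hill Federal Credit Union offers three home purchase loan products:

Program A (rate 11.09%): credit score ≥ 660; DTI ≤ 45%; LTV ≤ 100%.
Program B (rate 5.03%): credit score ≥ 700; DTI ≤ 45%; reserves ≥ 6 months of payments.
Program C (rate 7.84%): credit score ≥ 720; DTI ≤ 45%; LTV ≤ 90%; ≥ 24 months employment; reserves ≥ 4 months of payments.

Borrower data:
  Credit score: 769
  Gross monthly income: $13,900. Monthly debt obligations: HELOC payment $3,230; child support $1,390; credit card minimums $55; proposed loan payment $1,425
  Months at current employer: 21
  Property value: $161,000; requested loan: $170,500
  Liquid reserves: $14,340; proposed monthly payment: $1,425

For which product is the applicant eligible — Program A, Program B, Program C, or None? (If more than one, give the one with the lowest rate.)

Total debts = (3,230 + 1,390 + 55 + 1,425) = 6,100; DTI = 6,100/13,900 = 43.9%.
LTV = 170,500/161,000 = 105.9%.
Reserves = 14,340/1,425 = 10.1 months.
Program A: score 769 ≥ 660; DTI 43.9% ≤ 45%; LTV 105.9% > 100% → does not qualify.
Program B: score 769 ≥ 700; DTI 43.9% ≤ 45%; reserves 10.1 ≥ 6 mo → qualifies.
Program C: score 769 ≥ 720; DTI 43.9% ≤ 45%; LTV 105.9% > 90%; employment 21 < 24 mo; reserves 10.1 ≥ 4 mo → does not qualify.

Program B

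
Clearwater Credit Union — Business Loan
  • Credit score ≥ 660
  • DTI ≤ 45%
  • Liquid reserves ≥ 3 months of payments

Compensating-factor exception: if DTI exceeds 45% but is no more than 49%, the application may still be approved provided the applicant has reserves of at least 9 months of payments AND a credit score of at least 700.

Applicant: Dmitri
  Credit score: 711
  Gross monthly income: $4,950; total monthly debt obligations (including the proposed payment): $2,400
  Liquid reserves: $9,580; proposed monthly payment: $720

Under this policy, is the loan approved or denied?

Approved

Credit score 711 ≥ 660 (meets base)
DTI: 2,400 ÷ 4,950 = 48.5%, over the 45% base limit.
Liquid reserves cover 9,580/720 = 13.3 months — ≥ 3 required
48.5% falls in the override range (45%–49%), so the compensating-factor test applies.
Reserves 13.3 ≥ 9 months; credit score 711 ≥ 700.
Both override conditions satisfied; DTI exception granted.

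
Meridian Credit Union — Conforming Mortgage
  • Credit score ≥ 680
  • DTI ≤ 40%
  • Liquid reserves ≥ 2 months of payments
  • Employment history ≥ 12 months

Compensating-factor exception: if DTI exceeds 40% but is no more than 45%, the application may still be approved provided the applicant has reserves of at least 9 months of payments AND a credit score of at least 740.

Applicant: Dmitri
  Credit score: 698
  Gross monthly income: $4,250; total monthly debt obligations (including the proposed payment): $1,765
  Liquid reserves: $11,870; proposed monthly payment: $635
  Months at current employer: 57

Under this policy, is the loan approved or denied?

Credit score 698 ≥ 680 (meets base)
DTI = 1,765/4,250 = 41.5% > 40% — standard DTI limit exceeded.
Reserves = 11,870/635 = 18.7 months ≥ 2
Employment 57 ≥ 12 months
41.5% falls in the override range (40%–45%), so the compensating-factor test applies.
Override check — reserves: 18.7 mo (ok); score: 698 (below 740).
Override conditions not both satisfied; exception does not apply.

Denied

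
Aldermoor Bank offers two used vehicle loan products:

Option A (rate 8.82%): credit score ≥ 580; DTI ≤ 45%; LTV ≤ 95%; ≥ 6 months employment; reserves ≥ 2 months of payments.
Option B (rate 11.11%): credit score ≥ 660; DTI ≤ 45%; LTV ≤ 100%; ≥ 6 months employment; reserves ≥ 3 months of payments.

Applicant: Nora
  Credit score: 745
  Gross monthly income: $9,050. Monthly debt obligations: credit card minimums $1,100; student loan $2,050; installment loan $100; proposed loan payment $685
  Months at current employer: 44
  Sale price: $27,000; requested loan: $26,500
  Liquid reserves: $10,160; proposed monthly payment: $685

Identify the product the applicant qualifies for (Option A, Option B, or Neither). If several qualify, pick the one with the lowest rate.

Option B

Total debts = (1,100 + 2,050 + 100 + 685) = 3,935; DTI = 3,935/9,050 = 43.5%.
LTV = 26,500/27,000 = 98.1%.
Reserves = 10,160/685 = 14.8 months.
Option A: score 745 ≥ 580; DTI 43.5% ≤ 45%; LTV 98.1% > 95%; employment 44 ≥ 6 mo; reserves 14.8 ≥ 2 mo → does not qualify.
Option B: score 745 ≥ 660; DTI 43.5% ≤ 45%; LTV 98.1% ≤ 100%; employment 44 ≥ 6 mo; reserves 14.8 ≥ 3 mo → qualifies.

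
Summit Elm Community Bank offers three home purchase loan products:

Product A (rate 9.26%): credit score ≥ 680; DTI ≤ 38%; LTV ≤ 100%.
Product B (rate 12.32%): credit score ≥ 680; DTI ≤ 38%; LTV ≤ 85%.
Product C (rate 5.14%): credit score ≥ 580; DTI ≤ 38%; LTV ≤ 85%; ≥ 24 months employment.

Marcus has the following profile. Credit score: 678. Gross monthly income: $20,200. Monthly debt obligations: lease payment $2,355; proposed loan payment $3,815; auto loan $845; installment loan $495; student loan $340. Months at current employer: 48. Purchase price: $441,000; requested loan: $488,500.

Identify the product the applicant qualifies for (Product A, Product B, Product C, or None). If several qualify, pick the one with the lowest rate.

Total debts = (2,355 + 3,815 + 845 + 495 + 340) = 7,850; DTI = 7,850/20,200 = 38.9%.
LTV = 488,500/441,000 = 110.8%.
Product A: score 678 < 680; DTI 38.9% > 38%; LTV 110.8% > 100% → does not qualify.
Product B: score 678 < 680; DTI 38.9% > 38%; LTV 110.8% > 85% → does not qualify.
Product C: score 678 ≥ 580; DTI 38.9% > 38%; LTV 110.8% > 85%; employment 48 ≥ 24 mo → does not qualify.

None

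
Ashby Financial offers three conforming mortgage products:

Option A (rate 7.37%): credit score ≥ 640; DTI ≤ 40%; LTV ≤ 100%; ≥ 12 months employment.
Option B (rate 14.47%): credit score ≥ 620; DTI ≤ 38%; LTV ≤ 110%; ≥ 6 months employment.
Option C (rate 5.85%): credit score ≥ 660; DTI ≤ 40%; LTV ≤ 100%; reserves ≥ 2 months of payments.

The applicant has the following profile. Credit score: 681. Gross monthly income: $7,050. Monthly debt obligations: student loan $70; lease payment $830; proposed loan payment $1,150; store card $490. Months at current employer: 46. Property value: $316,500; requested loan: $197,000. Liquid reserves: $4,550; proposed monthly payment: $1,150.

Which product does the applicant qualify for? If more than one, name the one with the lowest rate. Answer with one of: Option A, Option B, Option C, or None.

Total debts = (70 + 830 + 1,150 + 490) = 2,540; DTI = 2,540/7,050 = 36%.
LTV = 197,000/316,500 = 62.2%.
Reserves = 4,550/1,150 = 4.0 months.
Option A: score 681 ≥ 640; DTI 36% ≤ 40%; LTV 62.2% ≤ 100%; employment 46 ≥ 12 mo → qualifies.
Option B: score 681 ≥ 620; DTI 36% ≤ 38%; LTV 62.2% ≤ 110%; employment 46 ≥ 6 mo → qualifies.
Option C: score 681 ≥ 660; DTI 36% ≤ 40%; LTV 62.2% ≤ 100%; reserves 4.0 ≥ 2 mo → qualifies.
Qualifying: Option A, Option B, Option C. Lowest rate is 5.85% → Option C.

Option C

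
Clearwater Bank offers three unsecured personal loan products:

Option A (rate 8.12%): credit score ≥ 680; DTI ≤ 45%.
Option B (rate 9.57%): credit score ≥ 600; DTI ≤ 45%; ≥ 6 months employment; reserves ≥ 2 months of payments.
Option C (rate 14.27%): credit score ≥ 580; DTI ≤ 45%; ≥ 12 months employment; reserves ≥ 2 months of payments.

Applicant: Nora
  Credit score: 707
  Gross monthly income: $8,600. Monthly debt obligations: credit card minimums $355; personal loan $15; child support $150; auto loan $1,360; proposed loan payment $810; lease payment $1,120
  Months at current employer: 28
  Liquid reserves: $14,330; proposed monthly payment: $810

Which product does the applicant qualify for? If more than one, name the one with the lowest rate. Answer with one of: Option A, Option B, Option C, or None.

Option A

Total debts = (355 + 15 + 150 + 1,360 + 810 + 1,120) = 3,810; DTI = 3,810/8,600 = 44.3%.
Reserves = 14,330/810 = 17.7 months.
Option A: score 707 ≥ 680; DTI 44.3% ≤ 45% → qualifies.
Option B: score 707 ≥ 600; DTI 44.3% ≤ 45%; employment 28 ≥ 6 mo; reserves 17.7 ≥ 2 mo → qualifies.
Option C: score 707 ≥ 580; DTI 44.3% ≤ 45%; employment 28 ≥ 12 mo; reserves 17.7 ≥ 2 mo → qualifies.
Qualifying: Option A, Option B, Option C. Lowest rate is 8.12% → Option A.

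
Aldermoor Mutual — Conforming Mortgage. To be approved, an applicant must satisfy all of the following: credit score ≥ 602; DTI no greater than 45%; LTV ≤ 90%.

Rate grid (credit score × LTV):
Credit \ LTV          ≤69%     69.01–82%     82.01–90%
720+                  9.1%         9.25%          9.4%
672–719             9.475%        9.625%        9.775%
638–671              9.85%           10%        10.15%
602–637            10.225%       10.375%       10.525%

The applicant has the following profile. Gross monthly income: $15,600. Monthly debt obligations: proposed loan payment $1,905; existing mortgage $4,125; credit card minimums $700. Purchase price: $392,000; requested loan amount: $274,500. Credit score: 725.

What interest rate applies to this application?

Credit score 725 ≥ 602; Total monthly debts = (1,905 + 4,125 + 700) = 6,730. Debt-to-income = 6,730/15,600 = 43.1% — meets 45% limit
LTV = 274,500/392,000 = 70% ≤ 90%
Credit 725 → row 720+; LTV 70% → column 69.01–82%. Grid cell → 9.25%.

9.25%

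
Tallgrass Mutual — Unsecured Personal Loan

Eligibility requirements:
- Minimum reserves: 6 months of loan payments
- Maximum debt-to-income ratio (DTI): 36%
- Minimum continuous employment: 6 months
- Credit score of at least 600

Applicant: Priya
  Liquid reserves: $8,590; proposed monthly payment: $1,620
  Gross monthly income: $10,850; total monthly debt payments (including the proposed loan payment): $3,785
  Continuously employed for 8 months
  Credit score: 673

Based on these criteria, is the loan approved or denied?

Denied

Reserves = 8,590/1,620 = 5.3 months < 6
Debt-to-income = 3,785/10,850 = 34.9% — meets 36% limit
Employment 8 ≥ 6 months
Credit score 673 ≥ 600 (meets)
Fails on reserves.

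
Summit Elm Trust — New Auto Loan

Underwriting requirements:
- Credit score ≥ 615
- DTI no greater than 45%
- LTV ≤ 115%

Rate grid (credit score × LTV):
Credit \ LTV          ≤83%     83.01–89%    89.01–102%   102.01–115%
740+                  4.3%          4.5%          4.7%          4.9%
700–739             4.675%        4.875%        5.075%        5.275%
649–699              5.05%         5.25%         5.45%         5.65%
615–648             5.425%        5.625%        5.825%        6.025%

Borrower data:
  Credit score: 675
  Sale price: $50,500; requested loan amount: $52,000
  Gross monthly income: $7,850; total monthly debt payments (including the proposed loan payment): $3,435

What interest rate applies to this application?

5.65%

Credit score 675 ≥ 615; Debt-to-income = 3,435/7,850 = 43.8% — meets 45% limit
LTV: 52,000 ÷ 50,500 = 103%, within 115% cap
Credit 675 → row 649–699; LTV 103% → column 102.01–115%. Grid cell → 5.65%.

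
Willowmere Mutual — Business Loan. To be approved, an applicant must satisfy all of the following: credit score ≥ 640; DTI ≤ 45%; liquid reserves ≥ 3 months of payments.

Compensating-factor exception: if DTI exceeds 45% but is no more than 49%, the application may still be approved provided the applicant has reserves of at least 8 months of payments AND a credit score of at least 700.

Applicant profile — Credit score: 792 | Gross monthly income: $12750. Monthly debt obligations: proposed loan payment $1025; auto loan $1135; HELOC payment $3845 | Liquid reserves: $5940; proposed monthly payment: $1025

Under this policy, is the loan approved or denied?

Credit score 792 ≥ 640 (meets base)
Total debts = (1,025 + 1,135 + 3,845) = 6,005. DTI = 6,005/12,750 = 47.1% > 45% — standard DTI limit exceeded.
Reserves = 5,940/1,025 = 5.8 months ≥ 3
47.1% falls in the override range (45%–49%), so the compensating-factor test applies.
Override check — reserves: 5.8 mo (short of 8); score: 792 (ok).
Compensating-factor requirement not fully met.

Denied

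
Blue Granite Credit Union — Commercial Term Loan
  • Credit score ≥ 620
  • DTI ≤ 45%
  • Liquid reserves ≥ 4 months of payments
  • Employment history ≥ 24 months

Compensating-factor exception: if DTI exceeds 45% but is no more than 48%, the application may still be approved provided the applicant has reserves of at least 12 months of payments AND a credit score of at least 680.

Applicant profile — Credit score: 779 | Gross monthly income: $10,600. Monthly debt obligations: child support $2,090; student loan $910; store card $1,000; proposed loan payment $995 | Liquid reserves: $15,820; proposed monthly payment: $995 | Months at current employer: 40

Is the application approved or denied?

Approved

Credit score 779 ≥ 620 (meets base)
Total debts = (2,090 + 910 + 1,000 + 995) = 4,995. DTI = 4,995/10,600 = 47.1% > 45% — standard DTI limit exceeded.
Liquid reserves cover 15,820/995 = 15.9 months — ≥ 4 required
Employment 40 ≥ 24 months
DTI 47.1% is within the 45%–48% exception band; checking compensating factors.
Reserves 15.9 ≥ 12 months; credit score 779 ≥ 680.
Both compensating conditions met → exception applies.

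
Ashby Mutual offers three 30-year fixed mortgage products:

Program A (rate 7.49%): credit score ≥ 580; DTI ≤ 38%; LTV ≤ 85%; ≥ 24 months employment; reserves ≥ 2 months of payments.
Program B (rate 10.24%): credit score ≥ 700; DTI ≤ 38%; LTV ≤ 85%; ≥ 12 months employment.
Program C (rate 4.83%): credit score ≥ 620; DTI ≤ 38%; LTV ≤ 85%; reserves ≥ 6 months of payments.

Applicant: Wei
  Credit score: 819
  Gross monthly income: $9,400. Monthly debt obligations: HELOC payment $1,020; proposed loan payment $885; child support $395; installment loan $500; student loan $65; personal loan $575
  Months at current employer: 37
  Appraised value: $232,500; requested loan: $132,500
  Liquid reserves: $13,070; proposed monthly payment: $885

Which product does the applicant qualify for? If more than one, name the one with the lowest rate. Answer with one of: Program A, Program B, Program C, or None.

Program C

Total debts = (1,020 + 885 + 395 + 500 + 65 + 575) = 3,440; DTI = 3,440/9,400 = 36.6%.
LTV = 132,500/232,500 = 57%.
Reserves = 13,070/885 = 14.8 months.
Program A: score 819 ≥ 580; DTI 36.6% ≤ 38%; LTV 57% ≤ 85%; employment 37 ≥ 24 mo; reserves 14.8 ≥ 2 mo → qualifies.
Program B: score 819 ≥ 700; DTI 36.6% ≤ 38%; LTV 57% ≤ 85%; employment 37 ≥ 12 mo → qualifies.
Program C: score 819 ≥ 620; DTI 36.6% ≤ 38%; LTV 57% ≤ 85%; reserves 14.8 ≥ 6 mo → qualifies.
Qualifying: Program A, Program B, Program C. Lowest rate is 4.83% → Program C.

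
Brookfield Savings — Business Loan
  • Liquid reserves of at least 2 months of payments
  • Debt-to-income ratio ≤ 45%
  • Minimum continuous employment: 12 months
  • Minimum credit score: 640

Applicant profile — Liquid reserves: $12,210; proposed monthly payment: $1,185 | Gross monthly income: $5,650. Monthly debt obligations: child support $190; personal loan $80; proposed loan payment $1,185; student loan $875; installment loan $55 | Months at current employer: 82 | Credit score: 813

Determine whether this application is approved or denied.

Reserves: 12,210 ÷ 1,185 = 10.3 months (meets 2-month minimum)
Total monthly debts = (190 + 80 + 1,185 + 875 + 55) = 2,385. DTI: 2,385 ÷ 5,650 = 42.2%, within the 45% cap
Employment 82 ≥ 12 months
Credit score 813 ≥ 640 (meets)
All criteria satisfied.

Approved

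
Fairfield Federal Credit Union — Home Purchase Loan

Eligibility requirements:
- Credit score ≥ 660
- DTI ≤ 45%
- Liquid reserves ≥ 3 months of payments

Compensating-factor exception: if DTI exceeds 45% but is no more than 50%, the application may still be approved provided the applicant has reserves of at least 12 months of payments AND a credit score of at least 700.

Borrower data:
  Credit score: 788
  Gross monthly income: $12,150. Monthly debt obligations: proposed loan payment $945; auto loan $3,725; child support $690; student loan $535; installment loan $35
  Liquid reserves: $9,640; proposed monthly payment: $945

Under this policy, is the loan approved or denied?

Credit score 788 ≥ 660 (meets base)
Total debts = (945 + 3,725 + 690 + 535 + 35) = 5,930. DTI = 5,930/12,150 = 48.8% > 45% — standard DTI limit exceeded.
Reserves = 9,640/945 = 10.2 months ≥ 3
DTI 48.8% is within the 45%–50% exception band; checking compensating factors.
Override check — reserves: 10.2 mo (short of 12); score: 788 (ok).
Compensating-factor requirement not fully met.

Denied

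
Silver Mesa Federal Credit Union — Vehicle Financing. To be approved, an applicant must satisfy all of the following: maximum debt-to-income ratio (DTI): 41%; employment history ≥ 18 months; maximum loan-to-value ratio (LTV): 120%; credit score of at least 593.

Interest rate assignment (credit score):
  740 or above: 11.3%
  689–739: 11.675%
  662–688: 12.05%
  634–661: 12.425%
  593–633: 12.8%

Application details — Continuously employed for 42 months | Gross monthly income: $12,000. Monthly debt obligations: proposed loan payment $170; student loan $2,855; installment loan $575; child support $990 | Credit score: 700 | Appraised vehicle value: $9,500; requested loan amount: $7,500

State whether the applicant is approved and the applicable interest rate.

Credit score 700 ≥ 593 (meets minimum)
Total monthly debts = (170 + 2,855 + 575 + 990) = 4,590. Debt-to-income = 4,590/12,000 = 38.2% — meets 41% limit
Loan-to-value = 7,500/9,500 = 78.9% — pass (120% max)
Employment 42 ≥ 18 months
All requirements met. Score 700 falls in the 689–739 tier → 11.675%.

Approved at 11.675%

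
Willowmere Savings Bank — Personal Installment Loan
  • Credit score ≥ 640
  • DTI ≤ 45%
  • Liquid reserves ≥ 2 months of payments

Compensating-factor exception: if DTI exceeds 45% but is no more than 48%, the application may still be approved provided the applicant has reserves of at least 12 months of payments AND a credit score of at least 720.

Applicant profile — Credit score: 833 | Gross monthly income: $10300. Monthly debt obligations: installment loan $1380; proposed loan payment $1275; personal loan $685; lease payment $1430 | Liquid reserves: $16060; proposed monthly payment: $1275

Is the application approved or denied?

Credit score 833 ≥ 640 (meets base)
Total debts = (1,380 + 1,275 + 685 + 1,430) = 4,770. DTI = 4,770/10,300 = 46.3% > 45% — standard DTI limit exceeded.
Reserves = 16,060/1,275 = 12.6 months ≥ 2
DTI 46.3% is within the 45%–48% exception band; checking compensating factors.
Reserves 12.6 ≥ 12 months; credit score 833 ≥ 720.
Both compensating conditions met → exception applies.

Approved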